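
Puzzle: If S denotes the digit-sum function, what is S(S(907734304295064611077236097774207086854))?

8

First digit sum: 170.
1+7+0 = 8.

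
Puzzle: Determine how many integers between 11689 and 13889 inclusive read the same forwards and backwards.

22

The integers in [11689, 13889] that read the same forwards and backwards: 11711, 11811, 11911, 12021, 12121, 12221, …, 13731, 13831.
22 qualify.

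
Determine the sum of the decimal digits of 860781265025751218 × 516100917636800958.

860781265025751218 × 516100917636800958 = 444250000764356566420517176292066844
Sum of its 36 digits: 141.

141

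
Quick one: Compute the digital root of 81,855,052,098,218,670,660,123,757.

4

8+1+8+5+5+0+5+2+0+9+8+2+1+8+6+7+0+6+6+0+1+2+3+7+5+7 = 112
1+1+2 = 4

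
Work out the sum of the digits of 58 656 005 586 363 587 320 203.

96

5+8+6+5+6+0+0+5+5+8+6+3+6+3+5+8+7+3+2+0+2+0+3 = 96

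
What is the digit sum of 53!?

279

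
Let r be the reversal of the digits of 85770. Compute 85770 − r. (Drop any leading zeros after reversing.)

Reverse of 85770 is 7758.
85770 − 7758 = 78012

78012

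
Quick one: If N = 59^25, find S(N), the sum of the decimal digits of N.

59^25 = 186767063731142903704726804589371204839721499
Sum of its 45 digits: 203.

203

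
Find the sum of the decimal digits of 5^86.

268

5^86 = 1292469707114105741986576081359316958696581423282623291015625
Sum of its 61 digits: 268.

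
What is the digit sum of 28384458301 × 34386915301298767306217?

28384458301 × 34386915301298767306217 = 976053963469733711746018534557317
Sum of its 33 digits: 155.

155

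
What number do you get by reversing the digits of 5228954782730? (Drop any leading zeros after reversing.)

372874598225

Reversing 5228954782730 gives 372874598225.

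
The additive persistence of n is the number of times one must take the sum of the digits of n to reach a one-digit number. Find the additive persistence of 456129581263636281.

3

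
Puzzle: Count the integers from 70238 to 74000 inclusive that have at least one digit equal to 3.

1764

The integers in [70238, 74000] that have at least one digit equal to 3: 70238, 70239, 70243, 70253, 70263, 70273, …, 73998, 73999.
1764 qualify.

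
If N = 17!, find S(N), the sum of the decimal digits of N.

63

17! = 355687428096000
Sum of its 15 digits: 63.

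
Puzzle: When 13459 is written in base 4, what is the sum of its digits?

13459 in base 4 is 3102103.
Digit sum: 3+1+0+2+1+0+3 = 10.

10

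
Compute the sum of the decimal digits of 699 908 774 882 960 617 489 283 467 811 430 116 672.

6+9+9+9+0+8+7+7+4+8+8+2+9+6+0+6+1+7+4+8+9+2+8+3+4+6+7+8+1+1+4+3+0+1+1+6+6+7+2 = 197

197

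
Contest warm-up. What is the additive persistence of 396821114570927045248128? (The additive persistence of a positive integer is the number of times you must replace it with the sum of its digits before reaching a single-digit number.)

3

396821114570927045248128 → 99 → 18 → 9 (3 steps)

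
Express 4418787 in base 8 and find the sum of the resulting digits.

30

4418787 in base 8 is 20666343.
Digit sum: 2+0+6+6+6+3+4+3 = 30.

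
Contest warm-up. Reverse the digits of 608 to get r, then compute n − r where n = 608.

Reverse of 608 is 806.
608 − 806 = -198

-198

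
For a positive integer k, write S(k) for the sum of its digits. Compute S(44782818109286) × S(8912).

1360

S(44782818109286) = 4+4+7+8+2+8+1+8+1+0+9+2+8+6 = 68.
S(8912) = 8+9+1+2 = 20.
68 · 20 = 1360.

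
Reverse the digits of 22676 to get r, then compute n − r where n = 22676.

Reverse of 22676 is 67622.
22676 − 67622 = -44946

-44946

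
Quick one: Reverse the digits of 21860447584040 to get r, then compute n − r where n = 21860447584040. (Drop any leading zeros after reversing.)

Reverse of 21860447584040 is 4048574406812.
21860447584040 − 4048574406812 = 17811873177228

17811873177228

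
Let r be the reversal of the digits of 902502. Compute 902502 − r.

Reverse of 902502 is 205209.
902502 − 205209 = 697293

697293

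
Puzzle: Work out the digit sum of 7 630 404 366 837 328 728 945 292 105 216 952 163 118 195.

184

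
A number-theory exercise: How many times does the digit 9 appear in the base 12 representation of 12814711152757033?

12814711152757033 in base 12 is 9B9308A589757A1.
The digit 9 appears 3 times.

3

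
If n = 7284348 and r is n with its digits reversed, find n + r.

15719175

Reverse of 7284348 is 8434827.
7284348 + 8434827 = 15719175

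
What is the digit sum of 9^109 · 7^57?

675

9^109 · 7^57 = 152412929164870207302934911021529714441866753406080137627986858385349995188023894454487653477429320890791432926596066707343754170955040551115562209448223
Sum of its 153 digits: 675.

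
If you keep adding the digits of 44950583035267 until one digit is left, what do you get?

7

4+4+9+5+0+5+8+3+0+3+5+2+6+7 = 61
6+1 = 7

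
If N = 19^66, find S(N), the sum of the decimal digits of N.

19^66 = 2498835475335488615165941356210895586368381374221567418772496080399497448506732376681
Sum of its 85 digits: 415.

415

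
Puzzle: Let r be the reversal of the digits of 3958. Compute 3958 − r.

-4635

Reverse of 3958 is 8593.
3958 − 8593 = -4635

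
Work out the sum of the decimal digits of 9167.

9+1+6+7 = 23

23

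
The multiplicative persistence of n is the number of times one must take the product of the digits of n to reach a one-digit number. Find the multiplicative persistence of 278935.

278935 → 15120 → 0 (2 steps)

2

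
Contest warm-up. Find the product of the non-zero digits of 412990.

648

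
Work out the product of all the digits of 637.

126

6×3×7 = 126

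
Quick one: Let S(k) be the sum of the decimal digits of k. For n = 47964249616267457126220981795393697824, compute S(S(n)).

First digit sum: 192.
1+9+2 = 12.

12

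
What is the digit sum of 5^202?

616

5^202 = 1555753819465285426786016013445031060147563042180291783275279153697424708508845860295986205781428404239241647388780620531179010868072509765625
Sum of its 142 digits: 616.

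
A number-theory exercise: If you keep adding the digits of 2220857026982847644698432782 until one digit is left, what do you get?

2+2+2+0+8+5+7+0+2+6+9+8+2+8+4+7+6+4+4+6+9+8+4+3+2+7+8+2 = 135
1+3+5 = 9

9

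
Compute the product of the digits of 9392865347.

9797760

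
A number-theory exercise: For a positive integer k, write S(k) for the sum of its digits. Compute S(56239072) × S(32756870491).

S(56239072) = 5+6+2+3+9+0+7+2 = 34.
S(32756870491) = 3+2+7+5+6+8+7+0+4+9+1 = 52.
34 · 52 = 1768.

1768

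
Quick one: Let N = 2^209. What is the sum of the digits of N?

2^209 = 822752278660603021077484591278675252491367932816789931674304512
Sum of its 63 digits: 284.

284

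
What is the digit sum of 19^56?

316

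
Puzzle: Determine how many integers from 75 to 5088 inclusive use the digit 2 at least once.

The integers in [75, 5088] that use the digit 2 at least once: 82, 92, 102, 112, 120, 121, …, 5072, 5082.
2085 qualify.

2085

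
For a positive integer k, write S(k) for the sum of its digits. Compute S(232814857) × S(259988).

S(232814857) = 2+3+2+8+1+4+8+5+7 = 40.
S(259988) = 2+5+9+9+8+8 = 41.
40 · 41 = 1640.

1640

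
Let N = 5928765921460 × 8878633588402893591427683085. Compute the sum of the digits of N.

5928765921460 × 8878633588402893591427683085 = 52639340248053187793311076262392880504100
Sum of its 41 digits: 157.

157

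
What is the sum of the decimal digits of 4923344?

4+9+2+3+3+4+4 = 29

29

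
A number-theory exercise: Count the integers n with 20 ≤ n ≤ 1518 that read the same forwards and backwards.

103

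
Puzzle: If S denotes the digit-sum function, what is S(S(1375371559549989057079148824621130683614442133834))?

11

First digit sum: 218.
2+1+8 = 11.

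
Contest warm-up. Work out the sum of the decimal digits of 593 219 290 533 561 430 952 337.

5+9+3+2+1+9+2+9+0+5+3+3+5+6+1+4+3+0+9+5+2+3+3+7 = 99

99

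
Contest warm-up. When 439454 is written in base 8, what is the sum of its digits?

22

439454 in base 8 is 1532236.
Digit sum: 1+5+3+2+2+3+6 = 22.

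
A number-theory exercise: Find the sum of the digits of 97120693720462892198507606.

119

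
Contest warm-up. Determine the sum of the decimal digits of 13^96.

13^96 = 86808413954902578113899124146033582025796522106191700214004730205740649831517648547259748010923363334343041
Sum of its 107 digits: 424.

424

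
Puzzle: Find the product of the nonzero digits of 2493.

2×4×9×3 = 216

216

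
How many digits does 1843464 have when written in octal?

7

1843464 in base 8 is 7020410, which has 7 digits.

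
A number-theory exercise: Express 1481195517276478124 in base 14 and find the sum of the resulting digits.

95

1481195517276478124 in base 14 is 974227B79CA20832.
Digit sum: 9+7+4+2+2+7+11+7+9+12+10+2+0+8+3+2 = 95.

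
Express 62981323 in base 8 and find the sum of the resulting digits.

20

62981323 in base 8 is 360202313.
Digit sum: 3+6+0+2+0+2+3+1+3 = 20.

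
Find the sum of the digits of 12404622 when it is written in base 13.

12404622 in base 13 is 2754219.
Digit sum: 2+7+5+4+2+1+9 = 30.

30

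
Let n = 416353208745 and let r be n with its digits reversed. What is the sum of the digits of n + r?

Reversal of 416353208745 is 547802353614; 416353208745 + 547802353614 = 964155562359.
Digit sum of 964155562359: 9+6+4+1+5+5+5+6+2+3+5+9 = 60.

60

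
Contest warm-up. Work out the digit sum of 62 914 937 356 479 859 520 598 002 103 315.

141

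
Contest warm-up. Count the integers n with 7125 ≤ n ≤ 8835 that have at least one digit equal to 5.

487

The integers in [7125, 8835] that have at least one digit equal to 5: 7125, 7135, 7145, 7150, 7151, 7152, …, 8825, 8835.
487 qualify.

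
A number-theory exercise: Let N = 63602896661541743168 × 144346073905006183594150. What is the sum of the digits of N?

63602896661541743168 × 144346073905006183594150 = 9180828422079375525070376195093034447267200
Sum of its 43 digits: 176.

176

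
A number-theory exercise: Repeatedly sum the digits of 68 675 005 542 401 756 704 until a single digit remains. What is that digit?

6+8+6+7+5+0+0+5+5+4+2+4+0+1+7+5+6+7+0+4 = 82
8+2 = 10
1+0 = 1

1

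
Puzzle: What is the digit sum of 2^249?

305

2^249 = 904625697166532776746648320380374280103671755200316906558262375061821325312
Sum of its 75 digits: 305.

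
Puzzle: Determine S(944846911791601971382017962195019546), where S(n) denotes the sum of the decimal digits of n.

9+4+4+8+4+6+9+1+1+7+9+1+6+0+1+9+7+1+3+8+2+0+1+7+9+6+2+1+9+5+0+1+9+5+4+6 = 165

165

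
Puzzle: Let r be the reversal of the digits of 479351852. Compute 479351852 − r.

Reverse of 479351852 is 258153974.
479351852 − 258153974 = 221197878

221197878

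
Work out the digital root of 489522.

3

4+8+9+5+2+2 = 30
3+0 = 3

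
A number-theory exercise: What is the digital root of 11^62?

The digital root of n equals n mod 9 (or 9 when 9 | n), so we need 11^62 mod 9.
11^62 ≡ 4 (mod 9), so the digital root is 4.

4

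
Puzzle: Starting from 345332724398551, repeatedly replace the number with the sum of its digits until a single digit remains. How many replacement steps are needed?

345332724398551 → 64 → 10 → 1 (3 steps)

3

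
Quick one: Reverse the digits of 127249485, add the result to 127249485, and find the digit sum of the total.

30

Reversal of 127249485 is 584942721; 127249485 + 584942721 = 712192206.
Digit sum of 712192206: 7+1+2+1+9+2+2+0+6 = 30.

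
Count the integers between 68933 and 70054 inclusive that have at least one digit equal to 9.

1072

The integers in [68933, 70054] that have at least one digit equal to 9: 68933, 68934, 68935, 68936, 68937, 68938, …, 70039, 70049.
1072 qualify.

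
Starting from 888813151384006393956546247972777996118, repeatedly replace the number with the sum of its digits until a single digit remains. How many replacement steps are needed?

2

888813151384006393956546247972777996118 → 200 → 2 (2 steps)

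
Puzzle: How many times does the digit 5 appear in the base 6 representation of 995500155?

995500155 in base 6 is 242441005003.
The digit 5 appears 1 time.

1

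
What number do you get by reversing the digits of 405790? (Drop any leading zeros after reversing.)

Reversing 405790 gives 97504.

97504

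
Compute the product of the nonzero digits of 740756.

7×4×7×5×6 = 5880

5880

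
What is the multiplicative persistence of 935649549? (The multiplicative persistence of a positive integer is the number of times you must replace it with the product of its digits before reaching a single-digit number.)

2

935649549 → 5248800 → 0 (2 steps)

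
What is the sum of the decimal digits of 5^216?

5^216 = 9495567745759798747473242269561957154220965833619944966279779990829008230644811159033118931771413600093027632988162967109246892505325376987457275390625
Sum of its 151 digits: 730.

730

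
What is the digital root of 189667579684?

4

1+8+9+6+6+7+5+7+9+6+8+4 = 76
7+6 = 13
1+3 = 4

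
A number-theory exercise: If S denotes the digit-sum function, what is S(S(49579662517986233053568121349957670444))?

First digit sum: 185.
1+8+5 = 14.

14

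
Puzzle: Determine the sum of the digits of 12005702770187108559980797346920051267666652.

191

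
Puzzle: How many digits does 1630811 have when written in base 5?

9

1630811 in base 5 is 404141221, which has 9 digits.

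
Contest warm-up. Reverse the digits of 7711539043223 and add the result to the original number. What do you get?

Reverse of 7711539043223 is 3223409351177.
7711539043223 + 3223409351177 = 10934948394400

10934948394400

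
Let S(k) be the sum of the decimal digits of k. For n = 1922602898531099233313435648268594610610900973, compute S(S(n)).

15

First digit sum: 195.
1+9+5 = 15.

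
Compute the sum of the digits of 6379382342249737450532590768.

6+3+7+9+3+8+2+3+4+2+2+4+9+7+3+7+4+5+0+5+3+2+5+9+0+7+6+8 = 133

133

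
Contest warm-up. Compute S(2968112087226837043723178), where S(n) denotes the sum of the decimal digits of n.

2+9+6+8+1+1+2+0+8+7+2+2+6+8+3+7+0+4+3+7+2+3+1+7+8 = 107

107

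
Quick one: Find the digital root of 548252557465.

4

5+4+8+2+5+2+5+5+7+4+6+5 = 58
5+8 = 13
1+3 = 4
(Equivalently, 548252557465 mod 9 = 4.)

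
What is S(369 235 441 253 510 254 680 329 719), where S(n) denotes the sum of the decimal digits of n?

109

3+6+9+2+3+5+4+4+1+2+5+3+5+1+0+2+5+4+6+8+0+3+2+9+7+1+9 = 109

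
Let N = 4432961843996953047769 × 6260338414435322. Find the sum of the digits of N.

4432961843996953047769 × 6260338414435322 = 27751841321700166279755089293026896618
Sum of its 38 digits: 173.

173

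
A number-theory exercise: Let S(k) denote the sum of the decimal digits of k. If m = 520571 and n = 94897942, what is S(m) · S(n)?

S(520571) = 5+2+0+5+7+1 = 20.
S(94897942) = 9+4+8+9+7+9+4+2 = 52.
20 · 52 = 1040.

1040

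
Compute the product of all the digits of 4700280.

0

4×7×0×0×2×8×0 = 0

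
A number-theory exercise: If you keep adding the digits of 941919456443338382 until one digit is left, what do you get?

5

9+4+1+9+1+9+4+5+6+4+4+3+3+3+8+3+8+2 = 86
8+6 = 14
1+4 = 5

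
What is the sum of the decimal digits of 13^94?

481

13^94 = 513659254171021172271592450568246047489920249149063314875767634353494969417264192587335787046883806712089
Sum of its 105 digits: 481.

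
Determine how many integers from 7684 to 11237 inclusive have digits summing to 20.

208

The integers in [7684, 11237] that have digits summing to 20: 7706, 7715, 7724, 7733, 7742, 7751, …, 11189, 11198.
208 qualify.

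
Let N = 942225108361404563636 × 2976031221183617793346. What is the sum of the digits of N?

942225108361404563636 × 2976031221183617793346 = 2804091339866657428025134119404016354366056
Sum of its 43 digits: 170.

170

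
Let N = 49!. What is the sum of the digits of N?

225

49! = 608281864034267560872252163321295376887552831379210240000000000
Sum of its 63 digits: 225.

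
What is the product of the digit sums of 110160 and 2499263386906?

603

S(110160) = 1+1+0+1+6+0 = 9.
S(2499263386906) = 2+4+9+9+2+6+3+3+8+6+9+0+6 = 67.
9 · 67 = 603.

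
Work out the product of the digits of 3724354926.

1088640

3×7×2×4×3×5×4×9×2×6 = 1088640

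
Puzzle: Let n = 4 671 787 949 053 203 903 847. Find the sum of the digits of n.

106

4+6+7+1+7+8+7+9+4+9+0+5+3+2+0+3+9+0+3+8+4+7 = 106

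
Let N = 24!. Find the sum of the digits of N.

24! = 620448401733239439360000
Sum of its 24 digits: 81.

81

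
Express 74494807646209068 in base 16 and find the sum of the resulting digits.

78

74494807646209068 in base 16 is 108A8A2035D042C.
Digit sum: 1+0+8+10+8+10+2+0+3+5+13+0+4+2+12 = 78.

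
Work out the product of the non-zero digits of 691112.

108

6×9×1×1×1×2 = 108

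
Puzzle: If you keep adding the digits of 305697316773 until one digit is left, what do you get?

3+0+5+6+9+7+3+1+6+7+7+3 = 57
5+7 = 12
1+2 = 3

3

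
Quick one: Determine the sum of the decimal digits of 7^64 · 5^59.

455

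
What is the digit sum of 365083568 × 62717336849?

88

365083568 × 62717336849 = 22897069112290797232
Sum of its 20 digits: 88.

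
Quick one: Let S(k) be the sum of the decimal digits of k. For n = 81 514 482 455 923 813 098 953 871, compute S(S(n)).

6

First digit sum: 123.
1+2+3 = 6.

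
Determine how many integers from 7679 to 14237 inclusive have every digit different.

2194

The integers in [7679, 14237] that have every digit different: 7680, 7681, 7682, 7683, 7684, 7685, …, 14236, 14237.
2194 qualify.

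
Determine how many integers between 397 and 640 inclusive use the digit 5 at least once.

The integers in [397, 640] that use the digit 5 at least once: 405, 415, 425, 435, 445, 450, …, 625, 635.
123 qualify.

123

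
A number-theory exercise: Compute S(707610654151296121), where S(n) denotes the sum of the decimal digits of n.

64

7+0+7+6+1+0+6+5+4+1+5+1+2+9+6+1+2+1 = 64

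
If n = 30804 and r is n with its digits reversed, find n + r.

71607

Reverse of 30804 is 40803.
30804 + 40803 = 71607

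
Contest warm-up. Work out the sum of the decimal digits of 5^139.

5^139 = 14349296274686126806258990932888741184309882284815521502792379227031460686703212559223175048828125
Sum of its 98 digits: 437.

437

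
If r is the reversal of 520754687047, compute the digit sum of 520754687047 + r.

38

Reversal of 520754687047 is 740786457025; 520754687047 + 740786457025 = 1261541144072.
Digit sum of 1261541144072: 1+2+6+1+5+4+1+1+4+4+0+7+2 = 38.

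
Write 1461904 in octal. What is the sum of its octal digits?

24

1461904 in base 8 is 5447220.
Digit sum: 5+4+4+7+2+2+0 = 24.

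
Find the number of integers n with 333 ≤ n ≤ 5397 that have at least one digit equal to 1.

The integers in [333, 5397] that have at least one digit equal to 1: 341, 351, 361, 371, 381, 391, …, 5381, 5391.
2090 qualify.

2090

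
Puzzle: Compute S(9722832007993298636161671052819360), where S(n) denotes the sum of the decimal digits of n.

151

9+7+2+2+8+3+2+0+0+7+9+9+3+2+9+8+6+3+6+1+6+1+6+7+1+0+5+2+8+1+9+3+6+0 = 151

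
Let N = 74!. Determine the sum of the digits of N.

378

74! = 330788544151938641225953028221253782145683251820934971170611926835411235700971565459250872320000000000000000
Sum of its 108 digits: 378.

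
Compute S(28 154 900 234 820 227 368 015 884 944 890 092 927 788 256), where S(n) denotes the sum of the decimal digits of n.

2+8+1+5+4+9+0+0+2+3+4+8+2+0+2+2+7+3+6+8+0+1+5+8+8+4+9+4+4+8+9+0+0+9+2+9+2+7+7+8+8+2+5+6 = 201

201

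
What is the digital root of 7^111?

1

The digital root of n equals n mod 9 (or 9 when 9 | n), so we need 7^111 mod 9.
7^111 ≡ 1 (mod 9), so the digital root is 1.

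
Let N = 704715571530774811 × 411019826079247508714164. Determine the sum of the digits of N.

704715571530774811 × 411019826079247508714164 = 289652071645916569858295026507625250123004
Sum of its 42 digits: 178.

178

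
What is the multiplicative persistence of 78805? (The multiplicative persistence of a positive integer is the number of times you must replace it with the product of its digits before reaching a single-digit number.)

78805 → 0 (1 step)

1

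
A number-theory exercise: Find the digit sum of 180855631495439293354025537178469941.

168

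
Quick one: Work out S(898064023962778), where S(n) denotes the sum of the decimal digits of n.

79

8+9+8+0+6+4+0+2+3+9+6+2+7+7+8 = 79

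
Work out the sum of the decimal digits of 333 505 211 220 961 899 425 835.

96

3+3+3+5+0+5+2+1+1+2+2+0+9+6+1+8+9+9+4+2+5+8+3+5 = 96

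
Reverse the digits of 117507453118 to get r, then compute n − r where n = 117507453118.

-693847252593

Reverse of 117507453118 is 811354705711.
117507453118 − 811354705711 = -693847252593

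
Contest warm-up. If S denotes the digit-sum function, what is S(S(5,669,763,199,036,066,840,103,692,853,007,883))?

First digit sum: 157.
1+5+7 = 13.

13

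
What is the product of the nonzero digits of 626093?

6×2×6×9×3 = 1944

1944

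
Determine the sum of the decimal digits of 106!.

106! = 114628056373470835453434738414834942870388487424139673389282723476762012382449946252660360871841673476016298287096435143747350528228224302506311680000000000000000000000000
Sum of its 171 digits: 639.

639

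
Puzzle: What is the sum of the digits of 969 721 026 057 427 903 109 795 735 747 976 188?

182

9+6+9+7+2+1+0+2+6+0+5+7+4+2+7+9+0+3+1+0+9+7+9+5+7+3+5+7+4+7+9+7+6+1+8+8 = 182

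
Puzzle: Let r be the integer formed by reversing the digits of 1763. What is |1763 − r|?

1908

Reverse of 1763 is 3671.
|1763 − 3671| = 1908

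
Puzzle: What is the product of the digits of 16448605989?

0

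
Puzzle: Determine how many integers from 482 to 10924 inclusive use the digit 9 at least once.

The integers in [482, 10924] that use the digit 9 at least once: 489, 490, 491, 492, 493, 494, …, 10923, 10924.
3551 qualify.

3551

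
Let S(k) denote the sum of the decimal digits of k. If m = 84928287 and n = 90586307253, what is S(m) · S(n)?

S(84928287) = 8+4+9+2+8+2+8+7 = 48.
S(90586307253) = 9+0+5+8+6+3+0+7+2+5+3 = 48.
48 · 48 = 2304.

2304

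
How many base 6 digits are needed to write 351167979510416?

19

351167979510416 in base 6 is 3242512202004010332, which has 19 digits.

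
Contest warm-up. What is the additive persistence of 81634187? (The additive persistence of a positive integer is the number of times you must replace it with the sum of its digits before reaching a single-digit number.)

3

81634187 → 38 → 11 → 2 (3 steps)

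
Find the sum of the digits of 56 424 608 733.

48

5+6+4+2+4+6+0+8+7+3+3 = 48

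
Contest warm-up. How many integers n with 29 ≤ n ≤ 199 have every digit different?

The integers in [29, 199] that have every digit different: 29, 30, 31, 32, 34, 35, …, 197, 198.
136 qualify.

136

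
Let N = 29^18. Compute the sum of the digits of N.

29^18 = 210457284365172120330305161
Sum of its 27 digits: 82.

82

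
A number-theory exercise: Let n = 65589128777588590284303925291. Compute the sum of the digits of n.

6+5+5+8+9+1+2+8+7+7+7+5+8+8+5+9+0+2+8+4+3+0+3+9+2+5+2+9+1 = 148

148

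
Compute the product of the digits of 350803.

3×5×0×8×0×3 = 0

0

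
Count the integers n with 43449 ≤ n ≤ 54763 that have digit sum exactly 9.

The integers in [43449, 54763] that have digit sum exactly 9: 44001, 44010, 44100, 45000, 50004, 50013, …, 53100, 54000.
39 qualify.

39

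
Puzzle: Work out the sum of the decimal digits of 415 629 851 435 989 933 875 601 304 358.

4+1+5+6+2+9+8+5+1+4+3+5+9+8+9+9+3+3+8+7+5+6+0+1+3+0+4+3+5+8 = 144

144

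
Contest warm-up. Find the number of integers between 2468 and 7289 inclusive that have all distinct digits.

The integers in [2468, 7289] that have all distinct digits: 2468, 2469, 2470, 2471, 2473, 2475, …, 7286, 7289.
2480 qualify.

2480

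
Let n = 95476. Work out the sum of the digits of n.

31

9+5+4+7+6 = 31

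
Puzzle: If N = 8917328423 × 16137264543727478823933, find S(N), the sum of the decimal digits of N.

156

8917328423 × 16137264543727478823933 = 143901287785251173282788353547659
Sum of its 33 digits: 156.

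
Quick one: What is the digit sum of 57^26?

57^26 = 4495171312401203577761598959312906828738667249
Sum of its 46 digits: 216.

216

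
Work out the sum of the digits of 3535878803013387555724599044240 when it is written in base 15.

3535878803013387555724599044240 in base 15 is E00985E0D1D345CE6B37ADC845.
Digit sum: 14+0+0+9+8+5+14+0+13+1+13+3+4+5+12+14+6+11+3+7+10+13+12+8+4+5 = 194.

194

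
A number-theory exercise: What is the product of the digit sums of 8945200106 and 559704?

S(8945200106) = 8+9+4+5+2+0+0+1+0+6 = 35.
S(559704) = 5+5+9+7+0+4 = 30.
35 · 30 = 1050.

1050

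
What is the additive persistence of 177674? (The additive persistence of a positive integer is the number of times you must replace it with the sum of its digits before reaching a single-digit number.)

2

177674 → 32 → 5 (2 steps)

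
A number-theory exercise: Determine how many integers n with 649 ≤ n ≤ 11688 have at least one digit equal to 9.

3714

The integers in [649, 11688] that have at least one digit equal to 9: 649, 659, 669, 679, 689, 690, …, 11669, 11679.
3714 qualify.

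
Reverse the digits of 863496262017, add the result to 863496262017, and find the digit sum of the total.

Reversal of 863496262017 is 710262694368; 863496262017 + 710262694368 = 1573758956385.
Digit sum of 1573758956385: 1+5+7+3+7+5+8+9+5+6+3+8+5 = 72.

72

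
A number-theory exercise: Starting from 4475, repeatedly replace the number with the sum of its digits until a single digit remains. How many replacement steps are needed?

4475 → 20 → 2 (2 steps)

2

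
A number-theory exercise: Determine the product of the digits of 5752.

5×7×5×2 = 350

350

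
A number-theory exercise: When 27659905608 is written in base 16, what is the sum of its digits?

63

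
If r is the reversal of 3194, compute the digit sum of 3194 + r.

16

Reversal of 3194 is 4913; 3194 + 4913 = 8107.
Digit sum of 8107: 8+1+0+7 = 16.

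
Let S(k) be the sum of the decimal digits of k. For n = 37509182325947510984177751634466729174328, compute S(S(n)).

12

First digit sum: 192.
1+9+2 = 12.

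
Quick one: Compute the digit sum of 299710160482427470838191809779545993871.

194

2+9+9+7+1+0+1+6+0+4+8+2+4+2+7+4+7+0+8+3+8+1+9+1+8+0+9+7+7+9+5+4+5+9+9+3+8+7+1 = 194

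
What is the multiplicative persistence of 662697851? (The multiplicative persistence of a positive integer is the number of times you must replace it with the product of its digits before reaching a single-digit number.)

2

662697851 → 1088640 → 0 (2 steps)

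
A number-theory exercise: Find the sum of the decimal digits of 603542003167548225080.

71

6+0+3+5+4+2+0+0+3+1+6+7+5+4+8+2+2+5+0+8+0 = 71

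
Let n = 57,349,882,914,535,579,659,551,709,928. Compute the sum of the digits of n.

160

5+7+3+4+9+8+8+2+9+1+4+5+3+5+5+7+9+6+5+9+5+5+1+7+0+9+9+2+8 = 160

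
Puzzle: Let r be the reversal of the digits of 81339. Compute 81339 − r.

Reverse of 81339 is 93318.
81339 − 93318 = -11979

-11979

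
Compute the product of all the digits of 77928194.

254016

7×7×9×2×8×1×9×4 = 254016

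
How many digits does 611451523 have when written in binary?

30

611451523 in base 2 is 100100011100100000001010000011, which has 30 digits.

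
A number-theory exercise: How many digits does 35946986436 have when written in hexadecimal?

9

35946986436 in base 16 is 85E9B7BC4, which has 9 digits.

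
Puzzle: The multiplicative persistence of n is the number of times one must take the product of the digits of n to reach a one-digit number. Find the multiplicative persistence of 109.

1

109 → 0 (1 step)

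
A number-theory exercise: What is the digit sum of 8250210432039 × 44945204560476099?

8250210432039 × 44945204560476099 = 370807395534966749834323335861
Sum of its 30 digits: 144.

144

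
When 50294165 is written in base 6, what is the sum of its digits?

50294165 in base 6 is 4553551205.
Digit sum: 4+5+5+3+5+5+1+2+0+5 = 35.

35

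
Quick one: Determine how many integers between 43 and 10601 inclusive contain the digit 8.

3549

The integers in [43, 10601] that contain the digit 8: 48, 58, 68, 78, 80, 81, …, 10589, 10598.
3549 qualify.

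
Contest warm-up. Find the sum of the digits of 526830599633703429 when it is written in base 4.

48

526830599633703429 in base 4 is 131033223122032123332101020011.
Digit sum: 1+3+1+0+3+3+2+2+3+1+2+2+0+3+2+1+2+3+3+3+2+1+0+1+0+2+0+0+1+1 = 48.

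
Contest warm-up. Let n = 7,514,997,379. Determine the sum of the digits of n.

7+5+1+4+9+9+7+3+7+9 = 61

61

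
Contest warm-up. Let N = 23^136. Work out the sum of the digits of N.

23^136 = 156669947679843222005697106865278311374794448666220125137749904222048133081691751003283531011283286691953726797785687497050779232794624603289812341888715246428187818249372706841397572161
Sum of its 186 digits: 850.

850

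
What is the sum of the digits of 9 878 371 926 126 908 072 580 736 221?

129

9+8+7+8+3+7+1+9+2+6+1+2+6+9+0+8+0+7+2+5+8+0+7+3+6+2+2+1 = 129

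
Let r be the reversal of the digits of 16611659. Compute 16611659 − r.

Reverse of 16611659 is 95611661.
16611659 − 95611661 = -79000002

-79000002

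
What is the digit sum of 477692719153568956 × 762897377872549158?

150

477692719153568956 × 762897377872549158 = 364430522871065796601205477252739048
Sum of its 36 digits: 150.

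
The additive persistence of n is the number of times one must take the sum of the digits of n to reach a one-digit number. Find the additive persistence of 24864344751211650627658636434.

24864344751211650627658636434 → 123 → 6 (2 steps)

2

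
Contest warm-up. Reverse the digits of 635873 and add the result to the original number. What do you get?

1014409

Reverse of 635873 is 378536.
635873 + 378536 = 1014409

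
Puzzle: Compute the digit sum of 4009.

13

4+0+0+9 = 13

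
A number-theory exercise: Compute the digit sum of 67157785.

6+7+1+5+7+7+8+5 = 46

46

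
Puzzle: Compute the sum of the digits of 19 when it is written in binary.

3

19 in base 2 is 10011.
Digit sum: 1+0+0+1+1 = 3.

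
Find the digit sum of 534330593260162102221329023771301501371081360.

5+3+4+3+3+0+5+9+3+2+6+0+1+6+2+1+0+2+2+2+1+3+2+9+0+2+3+7+7+1+3+0+1+5+0+1+3+7+1+0+8+1+3+6+0 = 133

133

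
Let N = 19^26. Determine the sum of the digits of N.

19^26 = 1768453418076865701195582595329481
Sum of its 34 digits: 163.

163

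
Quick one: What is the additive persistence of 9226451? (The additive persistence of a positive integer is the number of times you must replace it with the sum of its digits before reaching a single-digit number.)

9226451 → 29 → 11 → 2 (3 steps)

3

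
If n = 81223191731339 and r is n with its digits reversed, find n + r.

174536910863557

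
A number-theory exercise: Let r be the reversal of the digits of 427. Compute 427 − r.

Reverse of 427 is 724.
427 − 724 = -297

-297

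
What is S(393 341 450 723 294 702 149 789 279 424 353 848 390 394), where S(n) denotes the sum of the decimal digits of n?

193

3+9+3+3+4+1+4+5+0+7+2+3+2+9+4+7+0+2+1+4+9+7+8+9+2+7+9+4+2+4+3+5+3+8+4+8+3+9+0+3+9+4 = 193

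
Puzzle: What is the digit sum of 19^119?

19^119 = 148483608503052950009621385563139543468649964072922220255270061385012532361207658886096608998707358679840406075295745638380917426402026905421934013185979
Sum of its 153 digits: 667.

667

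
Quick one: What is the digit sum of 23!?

99

23! = 25852016738884976640000
Sum of its 23 digits: 99.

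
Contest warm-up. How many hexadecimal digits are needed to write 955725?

5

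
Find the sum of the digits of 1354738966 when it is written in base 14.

1354738966 in base 14 is CBCCD770.
Digit sum: 12+11+12+12+13+7+7+0 = 74.

74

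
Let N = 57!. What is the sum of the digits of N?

57! = 40526919504877216755680601905432322134980384796226602145184481280000000000000
Sum of its 77 digits: 270.

270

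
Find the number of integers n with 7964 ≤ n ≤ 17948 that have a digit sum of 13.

426

The integers in [7964, 17948] that have a digit sum of 13: 8005, 8014, 8023, 8032, 8041, 8050, …, 17410, 17500.
426 qualify.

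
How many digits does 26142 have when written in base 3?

10

26142 in base 3 is 1022212020, which has 10 digits.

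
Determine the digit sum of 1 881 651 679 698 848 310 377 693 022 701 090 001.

156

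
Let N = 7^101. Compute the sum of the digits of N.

346

7^101 = 22641335567373305939412534383701517676000422392332377806537267319741840217458496420007
Sum of its 86 digits: 346.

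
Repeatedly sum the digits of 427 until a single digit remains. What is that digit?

4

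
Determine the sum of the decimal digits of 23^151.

887

23^151 = 41773728389808854414872132941545508201344277054875430267528136780644386624470035060837725798055037712000512432270661957442167153861571944682424430021122117042444985808776878883812066858043561963552456746727
Sum of its 206 digits: 887.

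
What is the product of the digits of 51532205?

5×1×5×3×2×2×0×5 = 0

0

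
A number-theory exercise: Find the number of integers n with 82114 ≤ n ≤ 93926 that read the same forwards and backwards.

118

The integers in [82114, 93926] that read the same forwards and backwards: 82128, 82228, 82328, 82428, 82528, 82628, …, 93739, 93839.
118 qualify.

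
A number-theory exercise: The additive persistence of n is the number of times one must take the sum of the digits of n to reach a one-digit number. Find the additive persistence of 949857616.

3

949857616 → 55 → 10 → 1 (3 steps)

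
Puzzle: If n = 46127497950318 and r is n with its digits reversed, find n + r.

127433477422482

Reverse of 46127497950318 is 81305979472164.
46127497950318 + 81305979472164 = 127433477422482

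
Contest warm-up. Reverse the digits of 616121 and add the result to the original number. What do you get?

737737

Reverse of 616121 is 121616.
616121 + 121616 = 737737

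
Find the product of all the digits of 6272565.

6×2×7×2×5×6×5 = 25200

25200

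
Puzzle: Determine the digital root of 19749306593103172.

7

1+9+7+4+9+3+0+6+5+9+3+1+0+3+1+7+2 = 70
7+0 = 7
(Equivalently, 19749306593103172 mod 9 = 7.)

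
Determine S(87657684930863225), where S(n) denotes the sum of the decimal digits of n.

89

8+7+6+5+7+6+8+4+9+3+0+8+6+3+2+2+5 = 89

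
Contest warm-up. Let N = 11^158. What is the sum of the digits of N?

11^158 = 346772185050725846145451375314568051523845073986014163299111455180501106568160191501493959014980689917099557681390762780107590087905664722260066592755355918788247881
Sum of its 165 digits: 733.

733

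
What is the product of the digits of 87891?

4032

8×7×8×9×1 = 4032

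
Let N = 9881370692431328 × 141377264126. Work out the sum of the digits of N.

124

9881370692431328 × 141377264126 = 1397001154310779367772939328
Sum of its 28 digits: 124.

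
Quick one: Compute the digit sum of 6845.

6+8+4+5 = 23

23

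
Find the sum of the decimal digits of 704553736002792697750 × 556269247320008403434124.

704553736002792697750 × 556269247320008403434124 = 391921576422773400066292075085515570368021000
Sum of its 45 digits: 165.

165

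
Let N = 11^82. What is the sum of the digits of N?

403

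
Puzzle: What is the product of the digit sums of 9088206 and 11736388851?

S(9088206) = 9+0+8+8+2+0+6 = 33.
S(11736388851) = 1+1+7+3+6+3+8+8+8+5+1 = 51.
33 · 51 = 1683.

1683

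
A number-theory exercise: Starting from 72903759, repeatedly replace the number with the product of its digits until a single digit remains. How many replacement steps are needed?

72903759 → 0 (1 step)

1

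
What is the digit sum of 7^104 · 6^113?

801

7^104 · 6^113 = 66265496275433014036036332585861979769062860744758880802741406722923758072294133329467118692502426668038382623388823497965483493572100675689080573093606672511379640851592380416
Sum of its 176 digits: 801.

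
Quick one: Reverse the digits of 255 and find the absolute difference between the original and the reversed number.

Reverse of 255 is 552.
|255 − 552| = 297

297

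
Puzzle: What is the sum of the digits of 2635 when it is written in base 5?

2635 in base 5 is 41020.
Digit sum: 4+1+0+2+0 = 7.

7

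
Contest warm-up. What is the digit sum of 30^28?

30^28 = 228767924549610000000000000000000000000000
Sum of its 42 digits: 72.

72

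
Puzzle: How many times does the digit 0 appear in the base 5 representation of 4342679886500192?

6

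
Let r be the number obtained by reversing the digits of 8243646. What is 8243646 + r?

14707074

Reverse of 8243646 is 6463428.
8243646 + 6463428 = 14707074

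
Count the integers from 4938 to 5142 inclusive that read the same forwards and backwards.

3

The integers in [4938, 5142] that read the same forwards and backwards: 4994, 5005, 5115.
3 qualify.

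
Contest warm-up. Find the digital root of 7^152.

4

The digital root of n equals n mod 9 (or 9 when 9 | n), so we need 7^152 mod 9.
7^152 ≡ 4 (mod 9), so the digital root is 4.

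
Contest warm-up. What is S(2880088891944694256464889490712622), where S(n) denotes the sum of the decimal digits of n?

2+8+8+0+0+8+8+8+9+1+9+4+4+6+9+4+2+5+6+4+6+4+8+8+9+4+9+0+7+1+2+6+2+2 = 173

173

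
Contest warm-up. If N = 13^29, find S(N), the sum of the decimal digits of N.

13^29 = 201538126434611150798503956371773
Sum of its 33 digits: 133.

133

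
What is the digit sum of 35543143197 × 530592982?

35543143197 × 530592982 = 18858942338549243454
Sum of its 20 digits: 99.

99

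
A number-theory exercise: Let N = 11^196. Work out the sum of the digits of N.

11^196 = 1297078590673190521222471459568414958394803797561558532974012332561821355213434287788171618464127078624129622651349022945798502040018162217062079874485353622513993303439968365298933787830487271680643942961
Sum of its 205 digits: 916.

916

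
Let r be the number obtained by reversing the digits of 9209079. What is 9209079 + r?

Reverse of 9209079 is 9709029.
9209079 + 9709029 = 18918108

18918108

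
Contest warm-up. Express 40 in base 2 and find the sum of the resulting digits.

40 in base 2 is 101000.
Digit sum: 1+0+1+0+0+0 = 2.

2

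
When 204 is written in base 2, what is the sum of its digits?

204 in base 2 is 11001100.
Digit sum: 1+1+0+0+1+1+0+0 = 4.

4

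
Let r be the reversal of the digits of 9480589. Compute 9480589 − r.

-370260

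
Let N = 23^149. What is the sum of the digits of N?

1037

23^149 = 78967350453324866568756394974566178074374814848535785004779086541860844280661691986460729296890430457467887395596714475316005961931137891649195519888699654144508479789748353277527536593655126585165324663
Sum of its 203 digits: 1037.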